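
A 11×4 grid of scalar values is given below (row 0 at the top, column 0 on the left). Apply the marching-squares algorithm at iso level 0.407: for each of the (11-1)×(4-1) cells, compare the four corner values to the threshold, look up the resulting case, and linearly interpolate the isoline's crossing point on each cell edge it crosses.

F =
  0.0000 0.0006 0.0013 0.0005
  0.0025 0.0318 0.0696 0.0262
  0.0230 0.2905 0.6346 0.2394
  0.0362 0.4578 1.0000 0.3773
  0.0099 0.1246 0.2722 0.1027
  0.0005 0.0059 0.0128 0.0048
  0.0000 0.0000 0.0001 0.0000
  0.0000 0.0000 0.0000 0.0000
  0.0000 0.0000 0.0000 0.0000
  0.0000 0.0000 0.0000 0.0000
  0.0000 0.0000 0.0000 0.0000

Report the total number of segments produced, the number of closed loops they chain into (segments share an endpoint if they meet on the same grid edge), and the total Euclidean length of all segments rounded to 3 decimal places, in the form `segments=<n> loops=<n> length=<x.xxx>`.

segments=8 loops=1 length=6.294

cell (1,1): code 0100 → (1.597,2.000)–(2.000,1.339)
cell (1,2): code 1000 → (2.000,2.576)–(1.597,2.000)
cell (2,0): code 0100 → (2.696,1.000)–(3.000,0.880)
cell (2,1): code 1110 → (2.000,1.339)–(2.696,1.000)
cell (2,2): code 1001 → (3.000,2.952)–(2.000,2.576)
cell (3,0): code 0010 → (3.000,0.880)–(3.152,1.000)
cell (3,1): code 0011 → (3.152,1.000)–(3.815,2.000)
cell (3,2): code 0001 → (3.815,2.000)–(3.000,2.952)
total: 8 segments, chained into 1 closed loop(s), length Σ = 6.293801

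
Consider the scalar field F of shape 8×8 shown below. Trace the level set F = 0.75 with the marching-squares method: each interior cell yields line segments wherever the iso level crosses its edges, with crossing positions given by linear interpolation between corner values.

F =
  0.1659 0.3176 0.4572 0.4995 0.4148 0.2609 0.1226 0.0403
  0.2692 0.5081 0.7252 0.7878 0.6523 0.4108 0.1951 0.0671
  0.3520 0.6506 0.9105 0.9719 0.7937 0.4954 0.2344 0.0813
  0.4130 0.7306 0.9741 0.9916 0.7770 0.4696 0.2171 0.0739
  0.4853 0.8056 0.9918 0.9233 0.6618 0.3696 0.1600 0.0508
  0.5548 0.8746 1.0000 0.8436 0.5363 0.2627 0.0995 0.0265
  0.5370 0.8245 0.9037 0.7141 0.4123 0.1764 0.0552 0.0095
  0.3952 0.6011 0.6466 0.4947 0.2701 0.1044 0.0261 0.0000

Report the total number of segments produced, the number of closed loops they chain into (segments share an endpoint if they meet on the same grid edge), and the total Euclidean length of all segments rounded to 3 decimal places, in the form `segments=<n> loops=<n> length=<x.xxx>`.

segments=20 loops=1 length=14.592

cell (0,2): code 0100 → (0.869,3.000)–(1.000,2.396)
cell (0,3): code 1000 → (1.000,3.279)–(0.869,3.000)
cell (1,1): code 0100 → (1.134,2.000)–(2.000,1.382)
cell (1,2): code 1110 → (1.000,2.396)–(1.134,2.000)
cell (1,3): code 1101 → (1.691,4.000)–(1.000,3.279)
cell (1,4): code 1000 → (2.000,4.146)–(1.691,4.000)
cell (2,1): code 0110 → (2.000,1.382)–(3.000,1.080)
cell (2,4): code 1001 → (3.000,4.088)–(2.000,4.146)
cell (3,0): code 0100 → (3.259,1.000)–(4.000,0.826)
cell (3,1): code 1110 → (3.000,1.080)–(3.259,1.000)
cell (3,3): code 1011 → (4.000,3.663)–(3.234,4.000)
cell (3,4): code 0001 → (3.234,4.000)–(3.000,4.088)
cell (4,0): code 0110 → (4.000,0.826)–(5.000,0.610)
cell (4,3): code 1001 → (5.000,3.305)–(4.000,3.663)
cell (5,0): code 0110 → (5.000,0.610)–(6.000,0.741)
cell (5,2): code 1011 → (6.000,2.811)–(5.723,3.000)
cell (5,3): code 0001 → (5.723,3.000)–(5.000,3.305)
cell (6,0): code 0010 → (6.000,0.741)–(6.333,1.000)
cell (6,1): code 0011 → (6.333,1.000)–(6.598,2.000)
cell (6,2): code 0001 → (6.598,2.000)–(6.000,2.811)
total: 20 segments, chained into 1 closed loop(s), length Σ = 14.591967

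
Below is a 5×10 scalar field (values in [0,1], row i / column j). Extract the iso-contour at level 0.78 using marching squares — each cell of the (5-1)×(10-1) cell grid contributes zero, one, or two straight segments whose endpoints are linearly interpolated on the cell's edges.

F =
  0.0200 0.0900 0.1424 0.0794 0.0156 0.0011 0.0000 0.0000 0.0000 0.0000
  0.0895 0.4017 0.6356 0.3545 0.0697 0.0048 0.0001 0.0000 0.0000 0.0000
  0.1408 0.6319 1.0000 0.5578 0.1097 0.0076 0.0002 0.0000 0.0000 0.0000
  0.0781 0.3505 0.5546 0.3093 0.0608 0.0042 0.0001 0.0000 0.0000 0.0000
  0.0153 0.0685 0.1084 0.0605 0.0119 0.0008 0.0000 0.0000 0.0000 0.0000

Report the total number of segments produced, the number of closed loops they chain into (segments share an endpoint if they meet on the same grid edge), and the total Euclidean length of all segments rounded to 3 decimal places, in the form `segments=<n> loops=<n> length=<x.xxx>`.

segments=4 loops=1 length=3.108

cell (1,1): code 0100 → (1.396,2.000)–(2.000,1.402)
cell (1,2): code 1000 → (2.000,2.498)–(1.396,2.000)
cell (2,1): code 0010 → (2.000,1.402)–(2.494,2.000)
cell (2,2): code 0001 → (2.494,2.000)–(2.000,2.498)
total: 4 segments, chained into 1 closed loop(s), length Σ = 3.108259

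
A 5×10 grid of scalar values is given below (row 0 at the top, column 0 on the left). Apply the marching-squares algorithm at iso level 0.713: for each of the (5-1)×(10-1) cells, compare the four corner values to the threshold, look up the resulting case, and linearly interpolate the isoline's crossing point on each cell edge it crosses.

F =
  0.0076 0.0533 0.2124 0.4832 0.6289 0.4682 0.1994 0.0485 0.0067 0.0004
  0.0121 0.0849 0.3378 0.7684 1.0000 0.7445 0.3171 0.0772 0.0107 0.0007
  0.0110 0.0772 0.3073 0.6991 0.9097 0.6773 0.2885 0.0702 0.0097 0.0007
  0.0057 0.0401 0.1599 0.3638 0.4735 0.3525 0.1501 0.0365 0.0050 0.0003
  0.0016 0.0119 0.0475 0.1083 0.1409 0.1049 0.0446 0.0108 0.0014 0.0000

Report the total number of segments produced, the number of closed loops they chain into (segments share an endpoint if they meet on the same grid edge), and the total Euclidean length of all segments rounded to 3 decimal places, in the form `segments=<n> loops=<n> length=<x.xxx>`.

segments=10 loops=1 length=6.767

cell (0,2): code 0100 → (0.806,3.000)–(1.000,2.871)
cell (0,3): code 1100 → (0.227,4.000)–(0.806,3.000)
cell (0,4): code 1100 → (0.886,5.000)–(0.227,4.000)
cell (0,5): code 1000 → (1.000,5.074)–(0.886,5.000)
cell (1,2): code 0010 → (1.000,2.871)–(1.799,3.000)
cell (1,3): code 0111 → (1.799,3.000)–(2.000,3.066)
cell (1,4): code 1011 → (2.000,4.846)–(1.469,5.000)
cell (1,5): code 0001 → (1.469,5.000)–(1.000,5.074)
cell (2,3): code 0010 → (2.000,3.066)–(2.451,4.000)
cell (2,4): code 0001 → (2.451,4.000)–(2.000,4.846)
total: 10 segments, chained into 1 closed loop(s), length Σ = 6.766722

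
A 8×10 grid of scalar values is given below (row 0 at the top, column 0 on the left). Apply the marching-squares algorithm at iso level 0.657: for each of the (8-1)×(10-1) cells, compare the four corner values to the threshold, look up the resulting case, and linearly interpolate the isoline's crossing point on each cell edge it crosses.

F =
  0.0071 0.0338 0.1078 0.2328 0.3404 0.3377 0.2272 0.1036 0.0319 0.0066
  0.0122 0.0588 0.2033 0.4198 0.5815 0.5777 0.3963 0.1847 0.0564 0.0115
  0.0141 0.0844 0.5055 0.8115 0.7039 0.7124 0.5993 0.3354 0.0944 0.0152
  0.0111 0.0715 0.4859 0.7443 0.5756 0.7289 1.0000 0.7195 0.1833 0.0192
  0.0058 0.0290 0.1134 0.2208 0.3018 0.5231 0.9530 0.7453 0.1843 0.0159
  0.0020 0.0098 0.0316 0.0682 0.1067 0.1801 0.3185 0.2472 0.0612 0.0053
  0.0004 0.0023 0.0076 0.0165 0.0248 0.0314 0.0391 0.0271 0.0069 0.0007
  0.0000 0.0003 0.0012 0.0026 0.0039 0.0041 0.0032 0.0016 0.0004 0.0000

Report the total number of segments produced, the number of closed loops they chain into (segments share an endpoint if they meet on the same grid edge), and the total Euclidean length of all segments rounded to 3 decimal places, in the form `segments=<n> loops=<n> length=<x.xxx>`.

segments=18 loops=1 length=13.203

cell (1,2): code 0100 → (1.606,3.000)–(2.000,2.495)
cell (1,3): code 1100 → (1.617,4.000)–(1.606,3.000)
cell (1,4): code 1100 → (1.589,5.000)–(1.617,4.000)
cell (1,5): code 1000 → (2.000,5.490)–(1.589,5.000)
cell (2,2): code 0110 → (2.000,2.495)–(3.000,2.662)
cell (2,3): code 1011 → (3.000,3.517)–(2.366,4.000)
cell (2,4): code 0111 → (2.366,4.000)–(3.000,4.531)
cell (2,5): code 1101 → (2.144,6.000)–(2.000,5.490)
cell (2,6): code 1100 → (2.837,7.000)–(2.144,6.000)
cell (2,7): code 1000 → (3.000,7.117)–(2.837,7.000)
cell (3,2): code 0010 → (3.000,2.662)–(3.167,3.000)
cell (3,3): code 0001 → (3.167,3.000)–(3.000,3.517)
cell (3,4): code 0010 → (3.000,4.531)–(3.349,5.000)
cell (3,5): code 0111 → (3.349,5.000)–(4.000,5.311)
cell (3,7): code 1001 → (4.000,7.157)–(3.000,7.117)
cell (4,5): code 0010 → (4.000,5.311)–(4.467,6.000)
cell (4,6): code 0011 → (4.467,6.000)–(4.177,7.000)
cell (4,7): code 0001 → (4.177,7.000)–(4.000,7.157)
total: 18 segments, chained into 1 closed loop(s), length Σ = 13.203327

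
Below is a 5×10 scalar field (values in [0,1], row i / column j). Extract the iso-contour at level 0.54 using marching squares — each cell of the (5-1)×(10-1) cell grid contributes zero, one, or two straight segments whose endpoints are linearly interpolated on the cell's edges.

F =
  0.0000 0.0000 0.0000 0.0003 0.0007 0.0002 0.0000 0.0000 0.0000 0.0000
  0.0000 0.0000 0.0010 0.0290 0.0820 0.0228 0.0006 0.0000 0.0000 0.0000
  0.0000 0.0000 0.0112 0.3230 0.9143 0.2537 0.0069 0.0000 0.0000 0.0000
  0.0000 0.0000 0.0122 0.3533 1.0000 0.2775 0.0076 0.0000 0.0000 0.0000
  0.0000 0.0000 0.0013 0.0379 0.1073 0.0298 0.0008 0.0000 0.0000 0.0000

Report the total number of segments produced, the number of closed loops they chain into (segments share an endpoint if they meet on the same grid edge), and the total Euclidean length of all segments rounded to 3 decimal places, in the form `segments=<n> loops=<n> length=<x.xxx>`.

segments=6 loops=1 length=5.203

cell (1,3): code 0100 → (1.550,4.000)–(2.000,3.367)
cell (1,4): code 1000 → (2.000,4.567)–(1.550,4.000)
cell (2,3): code 0110 → (2.000,3.367)–(3.000,3.289)
cell (2,4): code 1001 → (3.000,4.637)–(2.000,4.567)
cell (3,3): code 0010 → (3.000,3.289)–(3.515,4.000)
cell (3,4): code 0001 → (3.515,4.000)–(3.000,4.637)
total: 6 segments, chained into 1 closed loop(s), length Σ = 5.202810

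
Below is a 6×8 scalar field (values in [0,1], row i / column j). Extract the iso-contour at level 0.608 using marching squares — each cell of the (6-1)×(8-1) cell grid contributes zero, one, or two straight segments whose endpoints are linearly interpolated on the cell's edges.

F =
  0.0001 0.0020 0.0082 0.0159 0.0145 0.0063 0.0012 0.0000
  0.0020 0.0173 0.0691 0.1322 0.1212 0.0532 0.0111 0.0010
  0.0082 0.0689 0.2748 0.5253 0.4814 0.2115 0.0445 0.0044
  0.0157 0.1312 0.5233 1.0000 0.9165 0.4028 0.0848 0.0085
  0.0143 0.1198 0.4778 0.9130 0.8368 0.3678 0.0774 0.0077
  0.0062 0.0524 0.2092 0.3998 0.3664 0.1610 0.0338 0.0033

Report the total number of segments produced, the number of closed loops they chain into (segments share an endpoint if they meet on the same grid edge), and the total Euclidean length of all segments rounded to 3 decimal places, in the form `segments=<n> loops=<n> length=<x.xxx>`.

segments=8 loops=1 length=7.729

cell (2,2): code 0100 → (2.174,3.000)–(3.000,2.178)
cell (2,3): code 1100 → (2.291,4.000)–(2.174,3.000)
cell (2,4): code 1000 → (3.000,4.601)–(2.291,4.000)
cell (3,2): code 0110 → (3.000,2.178)–(4.000,2.299)
cell (3,4): code 1001 → (4.000,4.488)–(3.000,4.601)
cell (4,2): code 0010 → (4.000,2.299)–(4.594,3.000)
cell (4,3): code 0011 → (4.594,3.000)–(4.486,4.000)
cell (4,4): code 0001 → (4.486,4.000)–(4.000,4.488)
total: 8 segments, chained into 1 closed loop(s), length Σ = 7.728640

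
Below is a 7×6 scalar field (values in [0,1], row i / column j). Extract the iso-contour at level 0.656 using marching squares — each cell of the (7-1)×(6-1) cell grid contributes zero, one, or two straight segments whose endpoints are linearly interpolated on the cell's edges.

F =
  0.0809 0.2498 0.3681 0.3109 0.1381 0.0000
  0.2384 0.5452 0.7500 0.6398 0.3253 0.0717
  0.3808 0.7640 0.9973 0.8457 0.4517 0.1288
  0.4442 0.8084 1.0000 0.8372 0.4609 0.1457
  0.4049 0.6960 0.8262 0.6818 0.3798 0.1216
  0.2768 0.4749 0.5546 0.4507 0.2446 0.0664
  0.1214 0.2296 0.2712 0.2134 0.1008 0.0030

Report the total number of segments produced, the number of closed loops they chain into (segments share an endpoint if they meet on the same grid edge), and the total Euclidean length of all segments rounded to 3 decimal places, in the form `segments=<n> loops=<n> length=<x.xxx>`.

cell (0,1): code 0100 → (0.754,2.000)–(1.000,1.541)
cell (0,2): code 1000 → (1.000,2.853)–(0.754,2.000)
cell (1,0): code 0100 → (1.506,1.000)–(2.000,0.718)
cell (1,1): code 1110 → (1.000,1.541)–(1.506,1.000)
cell (1,2): code 1101 → (1.079,3.000)–(1.000,2.853)
cell (1,3): code 1000 → (2.000,3.481)–(1.079,3.000)
cell (2,0): code 0110 → (2.000,0.718)–(3.000,0.582)
cell (2,3): code 1001 → (3.000,3.482)–(2.000,3.481)
cell (3,0): code 0110 → (3.000,0.582)–(4.000,0.863)
cell (3,3): code 1001 → (4.000,3.085)–(3.000,3.482)
cell (4,0): code 0010 → (4.000,0.863)–(4.181,1.000)
cell (4,1): code 0011 → (4.181,1.000)–(4.627,2.000)
cell (4,2): code 0011 → (4.627,2.000)–(4.112,3.000)
cell (4,3): code 0001 → (4.112,3.000)–(4.000,3.085)
total: 14 segments, chained into 1 closed loop(s), length Σ = 10.635381

segments=14 loops=1 length=10.635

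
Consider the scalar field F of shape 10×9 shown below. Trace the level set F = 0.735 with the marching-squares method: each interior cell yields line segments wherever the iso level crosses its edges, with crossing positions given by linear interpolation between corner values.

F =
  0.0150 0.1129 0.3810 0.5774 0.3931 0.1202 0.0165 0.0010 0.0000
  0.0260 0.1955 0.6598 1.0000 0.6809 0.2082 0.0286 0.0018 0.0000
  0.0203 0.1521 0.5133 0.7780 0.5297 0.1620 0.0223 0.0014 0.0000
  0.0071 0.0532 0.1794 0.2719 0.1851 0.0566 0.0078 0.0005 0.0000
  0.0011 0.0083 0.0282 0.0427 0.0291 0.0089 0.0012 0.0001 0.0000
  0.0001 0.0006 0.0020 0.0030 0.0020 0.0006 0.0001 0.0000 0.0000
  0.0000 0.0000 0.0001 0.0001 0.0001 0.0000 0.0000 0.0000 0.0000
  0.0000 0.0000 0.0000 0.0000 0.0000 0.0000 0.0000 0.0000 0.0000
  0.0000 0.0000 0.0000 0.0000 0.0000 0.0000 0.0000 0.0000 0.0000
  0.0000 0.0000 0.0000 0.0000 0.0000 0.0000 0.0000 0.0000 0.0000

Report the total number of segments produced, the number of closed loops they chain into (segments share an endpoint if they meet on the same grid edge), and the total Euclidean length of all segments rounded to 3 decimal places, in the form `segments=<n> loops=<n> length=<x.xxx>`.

segments=6 loops=1 length=4.788

cell (0,2): code 0100 → (0.373,3.000)–(1.000,2.221)
cell (0,3): code 1000 → (1.000,3.830)–(0.373,3.000)
cell (1,2): code 0110 → (1.000,2.221)–(2.000,2.838)
cell (1,3): code 1001 → (2.000,3.173)–(1.000,3.830)
cell (2,2): code 0010 → (2.000,2.838)–(2.085,3.000)
cell (2,3): code 0001 → (2.085,3.000)–(2.000,3.173)
total: 6 segments, chained into 1 closed loop(s), length Σ = 4.788270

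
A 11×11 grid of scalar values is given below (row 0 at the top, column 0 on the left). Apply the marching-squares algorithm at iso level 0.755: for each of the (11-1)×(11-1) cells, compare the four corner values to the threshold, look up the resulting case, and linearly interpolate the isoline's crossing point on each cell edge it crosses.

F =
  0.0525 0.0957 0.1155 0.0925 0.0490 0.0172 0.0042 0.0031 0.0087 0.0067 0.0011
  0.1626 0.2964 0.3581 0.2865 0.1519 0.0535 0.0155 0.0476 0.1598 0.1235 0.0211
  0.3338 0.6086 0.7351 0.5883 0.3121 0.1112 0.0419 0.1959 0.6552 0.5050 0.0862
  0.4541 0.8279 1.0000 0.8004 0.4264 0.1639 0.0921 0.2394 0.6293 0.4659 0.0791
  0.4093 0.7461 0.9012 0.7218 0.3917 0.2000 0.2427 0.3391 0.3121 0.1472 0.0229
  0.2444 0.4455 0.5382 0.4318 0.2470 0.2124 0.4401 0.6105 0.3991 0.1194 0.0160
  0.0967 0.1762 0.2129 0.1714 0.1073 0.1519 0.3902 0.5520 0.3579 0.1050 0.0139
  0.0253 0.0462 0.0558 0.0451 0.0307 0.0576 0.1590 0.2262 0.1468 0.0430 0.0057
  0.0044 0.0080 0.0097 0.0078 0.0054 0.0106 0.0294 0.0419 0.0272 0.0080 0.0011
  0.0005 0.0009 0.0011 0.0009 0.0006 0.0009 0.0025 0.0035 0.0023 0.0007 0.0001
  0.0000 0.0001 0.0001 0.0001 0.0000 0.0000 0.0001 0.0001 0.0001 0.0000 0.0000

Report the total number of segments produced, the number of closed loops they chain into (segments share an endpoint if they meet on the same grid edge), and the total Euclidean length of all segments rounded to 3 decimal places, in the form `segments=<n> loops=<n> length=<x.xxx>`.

cell (2,0): code 0100 → (2.668,1.000)–(3.000,0.805)
cell (2,1): code 1100 → (2.075,2.000)–(2.668,1.000)
cell (2,2): code 1100 → (2.786,3.000)–(2.075,2.000)
cell (2,3): code 1000 → (3.000,3.121)–(2.786,3.000)
cell (3,0): code 0010 → (3.000,0.805)–(3.891,1.000)
cell (3,1): code 0111 → (3.891,1.000)–(4.000,1.057)
cell (3,2): code 1011 → (4.000,2.815)–(3.578,3.000)
cell (3,3): code 0001 → (3.578,3.000)–(3.000,3.121)
cell (4,1): code 0010 → (4.000,1.057)–(4.403,2.000)
cell (4,2): code 0001 → (4.403,2.000)–(4.000,2.815)
total: 10 segments, chained into 1 closed loop(s), length Σ = 7.041466

segments=10 loops=1 length=7.041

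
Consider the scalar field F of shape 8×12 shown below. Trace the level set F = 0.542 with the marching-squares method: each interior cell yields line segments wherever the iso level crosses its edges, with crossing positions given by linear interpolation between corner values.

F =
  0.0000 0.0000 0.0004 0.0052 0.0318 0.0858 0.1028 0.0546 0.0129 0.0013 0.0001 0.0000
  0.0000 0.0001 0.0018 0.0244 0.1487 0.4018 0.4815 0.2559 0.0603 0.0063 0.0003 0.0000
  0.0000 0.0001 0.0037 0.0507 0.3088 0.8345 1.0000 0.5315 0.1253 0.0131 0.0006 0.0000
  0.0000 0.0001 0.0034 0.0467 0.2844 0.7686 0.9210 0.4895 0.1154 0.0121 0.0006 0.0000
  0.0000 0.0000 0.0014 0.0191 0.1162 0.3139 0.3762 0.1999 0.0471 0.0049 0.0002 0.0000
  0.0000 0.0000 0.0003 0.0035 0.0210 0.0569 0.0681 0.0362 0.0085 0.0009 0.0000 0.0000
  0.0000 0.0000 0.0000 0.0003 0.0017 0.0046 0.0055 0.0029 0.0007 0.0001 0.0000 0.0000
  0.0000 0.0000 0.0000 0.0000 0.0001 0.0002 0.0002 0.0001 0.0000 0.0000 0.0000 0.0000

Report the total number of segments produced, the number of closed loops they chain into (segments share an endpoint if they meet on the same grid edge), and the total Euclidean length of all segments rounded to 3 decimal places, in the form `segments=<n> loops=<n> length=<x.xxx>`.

segments=8 loops=1 length=8.047

cell (1,4): code 0100 → (1.324,5.000)–(2.000,4.444)
cell (1,5): code 1100 → (1.117,6.000)–(1.324,5.000)
cell (1,6): code 1000 → (2.000,6.978)–(1.117,6.000)
cell (2,4): code 0110 → (2.000,4.444)–(3.000,4.532)
cell (2,6): code 1001 → (3.000,6.878)–(2.000,6.978)
cell (3,4): code 0010 → (3.000,4.532)–(3.498,5.000)
cell (3,5): code 0011 → (3.498,5.000)–(3.696,6.000)
cell (3,6): code 0001 → (3.696,6.000)–(3.000,6.878)
total: 8 segments, chained into 1 closed loop(s), length Σ = 8.046530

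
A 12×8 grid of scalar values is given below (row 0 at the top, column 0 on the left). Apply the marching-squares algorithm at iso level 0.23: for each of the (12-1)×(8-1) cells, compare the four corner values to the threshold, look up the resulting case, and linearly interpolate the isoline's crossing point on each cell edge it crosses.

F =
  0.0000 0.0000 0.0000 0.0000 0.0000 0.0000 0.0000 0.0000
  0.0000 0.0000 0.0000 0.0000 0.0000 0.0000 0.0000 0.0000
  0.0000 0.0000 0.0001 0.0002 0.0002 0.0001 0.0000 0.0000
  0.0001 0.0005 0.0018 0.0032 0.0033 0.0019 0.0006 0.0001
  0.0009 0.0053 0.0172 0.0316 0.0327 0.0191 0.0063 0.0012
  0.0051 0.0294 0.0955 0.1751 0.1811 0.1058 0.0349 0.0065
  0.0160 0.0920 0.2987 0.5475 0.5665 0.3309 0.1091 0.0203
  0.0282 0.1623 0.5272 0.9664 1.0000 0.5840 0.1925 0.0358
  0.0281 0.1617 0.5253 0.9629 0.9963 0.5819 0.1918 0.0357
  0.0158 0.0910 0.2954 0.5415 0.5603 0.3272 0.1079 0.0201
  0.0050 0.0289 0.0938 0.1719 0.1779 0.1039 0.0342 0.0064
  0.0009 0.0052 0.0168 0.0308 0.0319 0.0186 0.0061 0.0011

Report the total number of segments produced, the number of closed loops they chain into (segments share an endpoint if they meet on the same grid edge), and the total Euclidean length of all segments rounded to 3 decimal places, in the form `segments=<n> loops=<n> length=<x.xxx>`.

segments=16 loops=1 length=15.037

cell (5,1): code 0100 → (5.662,2.000)–(6.000,1.668)
cell (5,2): code 1100 → (5.147,3.000)–(5.662,2.000)
cell (5,3): code 1100 → (5.127,4.000)–(5.147,3.000)
cell (5,4): code 1100 → (5.552,5.000)–(5.127,4.000)
cell (5,5): code 1000 → (6.000,5.455)–(5.552,5.000)
cell (6,1): code 0110 → (6.000,1.668)–(7.000,1.186)
cell (6,5): code 1001 → (7.000,5.904)–(6.000,5.455)
cell (7,1): code 0110 → (7.000,1.186)–(8.000,1.188)
cell (7,5): code 1001 → (8.000,5.902)–(7.000,5.904)
cell (8,1): code 0110 → (8.000,1.188)–(9.000,1.680)
cell (8,5): code 1001 → (9.000,5.443)–(8.000,5.902)
cell (9,1): code 0010 → (9.000,1.680)–(9.324,2.000)
cell (9,2): code 0011 → (9.324,2.000)–(9.843,3.000)
cell (9,3): code 0011 → (9.843,3.000)–(9.864,4.000)
cell (9,4): code 0011 → (9.864,4.000)–(9.435,5.000)
cell (9,5): code 0001 → (9.435,5.000)–(9.000,5.443)
total: 16 segments, chained into 1 closed loop(s), length Σ = 15.036730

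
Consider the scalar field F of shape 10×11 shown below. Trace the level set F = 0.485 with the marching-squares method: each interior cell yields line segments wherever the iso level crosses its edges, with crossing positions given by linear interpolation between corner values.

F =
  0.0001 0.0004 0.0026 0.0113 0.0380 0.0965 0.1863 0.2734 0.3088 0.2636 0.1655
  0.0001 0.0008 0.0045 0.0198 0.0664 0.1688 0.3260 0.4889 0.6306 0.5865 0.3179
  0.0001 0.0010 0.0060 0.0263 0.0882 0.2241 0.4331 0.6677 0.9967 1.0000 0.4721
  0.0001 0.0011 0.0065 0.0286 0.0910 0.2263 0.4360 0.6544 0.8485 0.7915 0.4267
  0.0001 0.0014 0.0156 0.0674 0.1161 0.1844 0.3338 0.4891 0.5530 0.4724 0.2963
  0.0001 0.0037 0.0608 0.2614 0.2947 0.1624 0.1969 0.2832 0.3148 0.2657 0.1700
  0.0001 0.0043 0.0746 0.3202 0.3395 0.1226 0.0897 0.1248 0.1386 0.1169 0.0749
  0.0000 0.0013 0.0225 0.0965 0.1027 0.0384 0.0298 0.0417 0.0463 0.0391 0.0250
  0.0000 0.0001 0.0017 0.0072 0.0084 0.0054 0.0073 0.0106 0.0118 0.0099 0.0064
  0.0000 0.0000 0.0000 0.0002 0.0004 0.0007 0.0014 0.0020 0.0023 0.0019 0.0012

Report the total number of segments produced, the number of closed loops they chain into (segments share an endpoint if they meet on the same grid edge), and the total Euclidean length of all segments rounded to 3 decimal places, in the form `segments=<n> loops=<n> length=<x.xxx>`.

cell (0,6): code 0100 → (0.982,7.000)–(1.000,6.976)
cell (0,7): code 1100 → (0.548,8.000)–(0.982,7.000)
cell (0,8): code 1100 → (0.686,9.000)–(0.548,8.000)
cell (0,9): code 1000 → (1.000,9.378)–(0.686,9.000)
cell (1,6): code 0110 → (1.000,6.976)–(2.000,6.221)
cell (1,9): code 1001 → (2.000,9.976)–(1.000,9.378)
cell (2,6): code 0110 → (2.000,6.221)–(3.000,6.224)
cell (2,9): code 1001 → (3.000,9.840)–(2.000,9.976)
cell (3,6): code 0110 → (3.000,6.224)–(4.000,6.974)
cell (3,8): code 1011 → (4.000,8.844)–(3.961,9.000)
cell (3,9): code 0001 → (3.961,9.000)–(3.000,9.840)
cell (4,6): code 0010 → (4.000,6.974)–(4.020,7.000)
cell (4,7): code 0011 → (4.020,7.000)–(4.285,8.000)
cell (4,8): code 0001 → (4.285,8.000)–(4.000,8.844)
total: 14 segments, chained into 1 closed loop(s), length Σ = 11.693628

segments=14 loops=1 length=11.694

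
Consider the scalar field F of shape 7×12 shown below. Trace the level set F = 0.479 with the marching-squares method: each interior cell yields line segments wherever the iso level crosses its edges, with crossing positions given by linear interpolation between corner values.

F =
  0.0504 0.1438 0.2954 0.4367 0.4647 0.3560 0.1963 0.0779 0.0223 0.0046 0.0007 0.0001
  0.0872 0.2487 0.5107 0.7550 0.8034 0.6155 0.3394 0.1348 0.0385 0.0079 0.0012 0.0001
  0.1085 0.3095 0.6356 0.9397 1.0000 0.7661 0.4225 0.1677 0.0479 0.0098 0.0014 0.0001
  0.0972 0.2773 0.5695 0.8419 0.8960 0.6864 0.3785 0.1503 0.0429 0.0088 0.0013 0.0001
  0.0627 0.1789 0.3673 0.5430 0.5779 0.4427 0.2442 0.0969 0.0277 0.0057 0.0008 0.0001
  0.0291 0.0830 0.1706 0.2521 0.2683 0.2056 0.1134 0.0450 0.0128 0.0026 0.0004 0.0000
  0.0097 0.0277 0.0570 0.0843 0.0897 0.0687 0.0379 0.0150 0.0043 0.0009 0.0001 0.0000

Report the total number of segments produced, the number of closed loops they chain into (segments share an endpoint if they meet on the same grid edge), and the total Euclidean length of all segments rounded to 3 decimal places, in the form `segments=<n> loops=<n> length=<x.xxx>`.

cell (0,1): code 0100 → (0.853,2.000)–(1.000,1.879)
cell (0,2): code 1100 → (0.133,3.000)–(0.853,2.000)
cell (0,3): code 1100 → (0.042,4.000)–(0.133,3.000)
cell (0,4): code 1100 → (0.474,5.000)–(0.042,4.000)
cell (0,5): code 1000 → (1.000,5.494)–(0.474,5.000)
cell (1,1): code 0110 → (1.000,1.879)–(2.000,1.520)
cell (1,5): code 1001 → (2.000,5.836)–(1.000,5.494)
cell (2,1): code 0110 → (2.000,1.520)–(3.000,1.690)
cell (2,5): code 1001 → (3.000,5.674)–(2.000,5.836)
cell (3,1): code 0010 → (3.000,1.690)–(3.448,2.000)
cell (3,2): code 0111 → (3.448,2.000)–(4.000,2.636)
cell (3,4): code 1011 → (4.000,4.732)–(3.851,5.000)
cell (3,5): code 0001 → (3.851,5.000)–(3.000,5.674)
cell (4,2): code 0010 → (4.000,2.636)–(4.220,3.000)
cell (4,3): code 0011 → (4.220,3.000)–(4.319,4.000)
cell (4,4): code 0001 → (4.319,4.000)–(4.000,4.732)
total: 16 segments, chained into 1 closed loop(s), length Σ = 13.392176

segments=16 loops=1 length=13.392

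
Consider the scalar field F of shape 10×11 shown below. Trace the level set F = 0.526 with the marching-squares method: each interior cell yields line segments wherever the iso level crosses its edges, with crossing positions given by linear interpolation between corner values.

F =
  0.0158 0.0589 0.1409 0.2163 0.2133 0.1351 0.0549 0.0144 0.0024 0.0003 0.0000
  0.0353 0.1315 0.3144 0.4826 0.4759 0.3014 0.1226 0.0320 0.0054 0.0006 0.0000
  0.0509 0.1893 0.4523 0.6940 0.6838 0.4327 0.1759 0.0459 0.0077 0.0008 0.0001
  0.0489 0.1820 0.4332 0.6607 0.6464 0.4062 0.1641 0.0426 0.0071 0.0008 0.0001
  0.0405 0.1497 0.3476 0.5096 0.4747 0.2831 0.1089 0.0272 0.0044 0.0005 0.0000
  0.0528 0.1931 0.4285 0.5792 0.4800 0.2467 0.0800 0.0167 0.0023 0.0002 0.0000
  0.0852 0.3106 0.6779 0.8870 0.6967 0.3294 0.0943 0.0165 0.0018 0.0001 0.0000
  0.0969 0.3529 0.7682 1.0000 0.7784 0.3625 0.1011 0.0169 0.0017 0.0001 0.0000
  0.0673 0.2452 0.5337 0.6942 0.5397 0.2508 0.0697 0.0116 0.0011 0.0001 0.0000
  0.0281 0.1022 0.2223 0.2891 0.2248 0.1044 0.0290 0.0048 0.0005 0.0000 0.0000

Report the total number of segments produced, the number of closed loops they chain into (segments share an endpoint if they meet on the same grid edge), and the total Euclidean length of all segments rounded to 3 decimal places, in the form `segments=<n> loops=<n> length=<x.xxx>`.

segments=22 loops=2 length=19.253

cell (1,2): code 0100 → (1.205,3.000)–(2.000,2.305)
cell (1,3): code 1100 → (1.241,4.000)–(1.205,3.000)
cell (1,4): code 1000 → (2.000,4.628)–(1.241,4.000)
cell (2,2): code 0110 → (2.000,2.305)–(3.000,2.408)
cell (2,4): code 1001 → (3.000,4.501)–(2.000,4.628)
cell (3,2): code 0010 → (3.000,2.408)–(3.891,3.000)
cell (3,3): code 0011 → (3.891,3.000)–(3.701,4.000)
cell (3,4): code 0001 → (3.701,4.000)–(3.000,4.501)
cell (4,2): code 0100 → (4.236,3.000)–(5.000,2.647)
cell (4,3): code 1000 → (5.000,3.536)–(4.236,3.000)
cell (5,1): code 0100 → (5.391,2.000)–(6.000,1.586)
cell (5,2): code 1110 → (5.000,2.647)–(5.391,2.000)
cell (5,3): code 1101 → (5.212,4.000)–(5.000,3.536)
cell (5,4): code 1000 → (6.000,4.465)–(5.212,4.000)
cell (6,1): code 0110 → (6.000,1.586)–(7.000,1.417)
cell (6,4): code 1001 → (7.000,4.607)–(6.000,4.465)
cell (7,1): code 0110 → (7.000,1.417)–(8.000,1.973)
cell (7,4): code 1001 → (8.000,4.047)–(7.000,4.607)
cell (8,1): code 0010 → (8.000,1.973)–(8.025,2.000)
cell (8,2): code 0011 → (8.025,2.000)–(8.415,3.000)
cell (8,3): code 0011 → (8.415,3.000)–(8.044,4.000)
cell (8,4): code 0001 → (8.044,4.000)–(8.000,4.047)
total: 22 segments, chained into 2 closed loop(s), length Σ = 19.253371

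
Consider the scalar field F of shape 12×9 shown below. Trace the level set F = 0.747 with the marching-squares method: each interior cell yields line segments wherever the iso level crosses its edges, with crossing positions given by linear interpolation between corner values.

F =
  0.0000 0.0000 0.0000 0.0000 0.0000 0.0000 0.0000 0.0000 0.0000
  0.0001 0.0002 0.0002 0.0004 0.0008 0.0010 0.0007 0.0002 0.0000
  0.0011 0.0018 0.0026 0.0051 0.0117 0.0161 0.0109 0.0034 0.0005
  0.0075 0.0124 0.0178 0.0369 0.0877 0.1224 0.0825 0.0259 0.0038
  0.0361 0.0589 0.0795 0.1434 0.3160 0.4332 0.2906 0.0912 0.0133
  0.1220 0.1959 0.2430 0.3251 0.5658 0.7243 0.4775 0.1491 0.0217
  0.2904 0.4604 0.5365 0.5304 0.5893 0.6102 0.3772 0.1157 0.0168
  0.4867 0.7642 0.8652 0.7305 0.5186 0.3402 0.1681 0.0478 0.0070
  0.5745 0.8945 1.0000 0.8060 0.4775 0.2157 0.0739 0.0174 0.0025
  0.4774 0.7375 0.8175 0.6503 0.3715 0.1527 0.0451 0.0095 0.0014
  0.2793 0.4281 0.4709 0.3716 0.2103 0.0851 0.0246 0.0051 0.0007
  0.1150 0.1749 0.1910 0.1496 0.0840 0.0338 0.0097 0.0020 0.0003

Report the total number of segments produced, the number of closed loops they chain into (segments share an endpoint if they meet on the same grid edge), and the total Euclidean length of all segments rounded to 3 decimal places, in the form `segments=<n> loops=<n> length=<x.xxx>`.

cell (6,0): code 0100 → (6.943,1.000)–(7.000,0.938)
cell (6,1): code 1100 → (6.640,2.000)–(6.943,1.000)
cell (6,2): code 1000 → (7.000,2.878)–(6.640,2.000)
cell (7,0): code 0110 → (7.000,0.938)–(8.000,0.539)
cell (7,2): code 1101 → (7.219,3.000)–(7.000,2.878)
cell (7,3): code 1000 → (8.000,3.180)–(7.219,3.000)
cell (8,0): code 0010 → (8.000,0.539)–(8.939,1.000)
cell (8,1): code 0111 → (8.939,1.000)–(9.000,1.119)
cell (8,2): code 1011 → (9.000,2.422)–(8.379,3.000)
cell (8,3): code 0001 → (8.379,3.000)–(8.000,3.180)
cell (9,1): code 0010 → (9.000,1.119)–(9.203,2.000)
cell (9,2): code 0001 → (9.203,2.000)–(9.000,2.422)
total: 12 segments, chained into 1 closed loop(s), length Σ = 8.026489

segments=12 loops=1 length=8.026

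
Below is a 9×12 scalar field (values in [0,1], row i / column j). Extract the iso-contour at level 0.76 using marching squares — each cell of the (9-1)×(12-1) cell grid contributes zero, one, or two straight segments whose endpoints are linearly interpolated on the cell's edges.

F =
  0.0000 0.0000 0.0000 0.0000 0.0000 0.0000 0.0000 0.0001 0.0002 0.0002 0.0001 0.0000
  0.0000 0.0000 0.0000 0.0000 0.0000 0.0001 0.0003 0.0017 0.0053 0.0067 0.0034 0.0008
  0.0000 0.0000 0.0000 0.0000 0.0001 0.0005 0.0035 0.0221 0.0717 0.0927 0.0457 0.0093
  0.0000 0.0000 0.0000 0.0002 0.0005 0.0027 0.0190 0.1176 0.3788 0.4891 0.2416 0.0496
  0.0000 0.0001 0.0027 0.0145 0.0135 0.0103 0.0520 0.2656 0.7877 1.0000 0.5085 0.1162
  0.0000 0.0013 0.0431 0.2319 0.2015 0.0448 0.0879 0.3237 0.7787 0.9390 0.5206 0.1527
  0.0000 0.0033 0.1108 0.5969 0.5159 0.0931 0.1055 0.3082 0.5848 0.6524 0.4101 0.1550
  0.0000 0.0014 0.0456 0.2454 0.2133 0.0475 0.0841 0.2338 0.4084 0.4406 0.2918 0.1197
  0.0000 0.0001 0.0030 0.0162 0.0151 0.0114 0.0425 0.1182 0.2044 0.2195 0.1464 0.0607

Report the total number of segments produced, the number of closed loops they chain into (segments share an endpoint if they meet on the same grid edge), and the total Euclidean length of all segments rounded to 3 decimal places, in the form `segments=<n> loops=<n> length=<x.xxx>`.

segments=8 loops=1 length=5.836

cell (3,7): code 0100 → (3.932,8.000)–(4.000,7.947)
cell (3,8): code 1100 → (3.530,9.000)–(3.932,8.000)
cell (3,9): code 1000 → (4.000,9.488)–(3.530,9.000)
cell (4,7): code 0110 → (4.000,7.947)–(5.000,7.959)
cell (4,9): code 1001 → (5.000,9.428)–(4.000,9.488)
cell (5,7): code 0010 → (5.000,7.959)–(5.096,8.000)
cell (5,8): code 0011 → (5.096,8.000)–(5.625,9.000)
cell (5,9): code 0001 → (5.625,9.000)–(5.000,9.428)
total: 8 segments, chained into 1 closed loop(s), length Σ = 5.836071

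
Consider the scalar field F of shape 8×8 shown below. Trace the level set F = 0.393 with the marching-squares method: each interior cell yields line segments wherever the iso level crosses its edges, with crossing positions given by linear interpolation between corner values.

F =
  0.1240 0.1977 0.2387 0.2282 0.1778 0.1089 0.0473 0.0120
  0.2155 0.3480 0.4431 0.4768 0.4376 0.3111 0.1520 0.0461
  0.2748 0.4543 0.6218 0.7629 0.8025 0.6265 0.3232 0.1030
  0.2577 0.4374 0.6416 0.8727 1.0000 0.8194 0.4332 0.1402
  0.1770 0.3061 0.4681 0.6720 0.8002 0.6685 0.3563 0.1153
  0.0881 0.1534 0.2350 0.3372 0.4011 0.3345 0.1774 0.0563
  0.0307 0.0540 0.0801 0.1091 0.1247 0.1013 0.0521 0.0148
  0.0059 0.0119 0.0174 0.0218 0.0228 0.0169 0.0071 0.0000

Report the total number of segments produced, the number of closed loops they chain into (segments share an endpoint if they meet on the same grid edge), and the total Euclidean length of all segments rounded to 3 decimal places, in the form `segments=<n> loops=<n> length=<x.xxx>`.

segments=22 loops=1 length=15.370

cell (0,1): code 0100 → (0.755,2.000)–(1.000,1.473)
cell (0,2): code 1100 → (0.663,3.000)–(0.755,2.000)
cell (0,3): code 1100 → (0.828,4.000)–(0.663,3.000)
cell (0,4): code 1000 → (1.000,4.353)–(0.828,4.000)
cell (1,0): code 0100 → (1.423,1.000)–(2.000,0.658)
cell (1,1): code 1110 → (1.000,1.473)–(1.423,1.000)
cell (1,4): code 1101 → (1.260,5.000)–(1.000,4.353)
cell (1,5): code 1000 → (2.000,5.770)–(1.260,5.000)
cell (2,0): code 0110 → (2.000,0.658)–(3.000,0.753)
cell (2,5): code 1101 → (2.635,6.000)–(2.000,5.770)
cell (2,6): code 1000 → (3.000,6.137)–(2.635,6.000)
cell (3,0): code 0010 → (3.000,0.753)–(3.338,1.000)
cell (3,1): code 0111 → (3.338,1.000)–(4.000,1.536)
cell (3,5): code 1011 → (4.000,5.882)–(3.523,6.000)
cell (3,6): code 0001 → (3.523,6.000)–(3.000,6.137)
cell (4,1): code 0010 → (4.000,1.536)–(4.322,2.000)
cell (4,2): code 0011 → (4.322,2.000)–(4.833,3.000)
cell (4,3): code 0111 → (4.833,3.000)–(5.000,3.873)
cell (4,4): code 1011 → (5.000,4.122)–(4.825,5.000)
cell (4,5): code 0001 → (4.825,5.000)–(4.000,5.882)
cell (5,3): code 0010 → (5.000,3.873)–(5.029,4.000)
cell (5,4): code 0001 → (5.029,4.000)–(5.000,4.122)
total: 22 segments, chained into 1 closed loop(s), length Σ = 15.369664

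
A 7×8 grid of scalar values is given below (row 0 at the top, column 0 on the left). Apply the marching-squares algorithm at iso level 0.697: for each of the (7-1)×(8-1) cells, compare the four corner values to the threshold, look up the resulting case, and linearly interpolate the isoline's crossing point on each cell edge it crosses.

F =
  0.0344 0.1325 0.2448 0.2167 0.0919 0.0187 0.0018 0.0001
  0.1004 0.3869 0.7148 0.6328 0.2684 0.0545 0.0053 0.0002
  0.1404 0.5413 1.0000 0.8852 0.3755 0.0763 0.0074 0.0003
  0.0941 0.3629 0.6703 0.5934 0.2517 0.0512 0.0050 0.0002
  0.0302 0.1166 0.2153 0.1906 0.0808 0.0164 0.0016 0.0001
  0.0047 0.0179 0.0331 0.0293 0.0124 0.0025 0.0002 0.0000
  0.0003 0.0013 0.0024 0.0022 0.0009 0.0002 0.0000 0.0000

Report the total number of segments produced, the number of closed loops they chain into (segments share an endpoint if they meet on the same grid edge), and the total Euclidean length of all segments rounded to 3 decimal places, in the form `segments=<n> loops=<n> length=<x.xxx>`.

cell (0,1): code 0100 → (0.962,2.000)–(1.000,1.946)
cell (0,2): code 1000 → (1.000,2.217)–(0.962,2.000)
cell (1,1): code 0110 → (1.000,1.946)–(2.000,1.339)
cell (1,2): code 1101 → (1.254,3.000)–(1.000,2.217)
cell (1,3): code 1000 → (2.000,3.369)–(1.254,3.000)
cell (2,1): code 0010 → (2.000,1.339)–(2.919,2.000)
cell (2,2): code 0011 → (2.919,2.000)–(2.645,3.000)
cell (2,3): code 0001 → (2.645,3.000)–(2.000,3.369)
total: 8 segments, chained into 1 closed loop(s), length Σ = 6.023075

segments=8 loops=1 length=6.023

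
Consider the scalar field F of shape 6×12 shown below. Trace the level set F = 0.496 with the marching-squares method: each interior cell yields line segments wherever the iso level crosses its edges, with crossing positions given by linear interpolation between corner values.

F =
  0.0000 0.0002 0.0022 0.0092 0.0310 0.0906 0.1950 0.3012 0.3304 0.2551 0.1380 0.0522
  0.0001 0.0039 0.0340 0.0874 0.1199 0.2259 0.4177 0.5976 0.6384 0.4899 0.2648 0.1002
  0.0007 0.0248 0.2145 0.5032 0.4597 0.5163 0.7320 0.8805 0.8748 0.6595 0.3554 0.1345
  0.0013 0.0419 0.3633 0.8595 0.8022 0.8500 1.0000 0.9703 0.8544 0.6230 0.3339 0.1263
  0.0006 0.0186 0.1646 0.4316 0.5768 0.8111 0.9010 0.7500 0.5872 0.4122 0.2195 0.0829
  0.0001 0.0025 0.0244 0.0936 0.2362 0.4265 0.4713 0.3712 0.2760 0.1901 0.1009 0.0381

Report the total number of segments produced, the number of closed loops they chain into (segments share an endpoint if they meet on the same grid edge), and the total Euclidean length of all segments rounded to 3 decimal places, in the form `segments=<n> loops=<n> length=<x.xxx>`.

cell (0,6): code 0100 → (0.657,7.000)–(1.000,6.435)
cell (0,7): code 1100 → (0.538,8.000)–(0.657,7.000)
cell (0,8): code 1000 → (1.000,8.959)–(0.538,8.000)
cell (1,2): code 0100 → (1.983,3.000)–(2.000,2.975)
cell (1,3): code 1000 → (2.000,3.166)–(1.983,3.000)
cell (1,4): code 0100 → (1.930,5.000)–(2.000,4.641)
cell (1,5): code 1100 → (1.249,6.000)–(1.930,5.000)
cell (1,6): code 1110 → (1.000,6.435)–(1.249,6.000)
cell (1,8): code 1101 → (1.036,9.000)–(1.000,8.959)
cell (1,9): code 1000 → (2.000,9.538)–(1.036,9.000)
cell (2,2): code 0110 → (2.000,2.975)–(3.000,2.267)
cell (2,3): code 1101 → (2.106,4.000)–(2.000,3.166)
cell (2,4): code 1110 → (2.000,4.641)–(2.106,4.000)
cell (2,9): code 1001 → (3.000,9.439)–(2.000,9.538)
cell (3,2): code 0010 → (3.000,2.267)–(3.849,3.000)
cell (3,3): code 0111 → (3.849,3.000)–(4.000,3.444)
cell (3,8): code 1011 → (4.000,8.521)–(3.602,9.000)
cell (3,9): code 0001 → (3.602,9.000)–(3.000,9.439)
cell (4,3): code 0010 → (4.000,3.444)–(4.237,4.000)
cell (4,4): code 0011 → (4.237,4.000)–(4.819,5.000)
cell (4,5): code 0011 → (4.819,5.000)–(4.943,6.000)
cell (4,6): code 0011 → (4.943,6.000)–(4.671,7.000)
cell (4,7): code 0011 → (4.671,7.000)–(4.293,8.000)
cell (4,8): code 0001 → (4.293,8.000)–(4.000,8.521)
total: 24 segments, chained into 1 closed loop(s), length Σ = 18.316113

segments=24 loops=1 length=18.316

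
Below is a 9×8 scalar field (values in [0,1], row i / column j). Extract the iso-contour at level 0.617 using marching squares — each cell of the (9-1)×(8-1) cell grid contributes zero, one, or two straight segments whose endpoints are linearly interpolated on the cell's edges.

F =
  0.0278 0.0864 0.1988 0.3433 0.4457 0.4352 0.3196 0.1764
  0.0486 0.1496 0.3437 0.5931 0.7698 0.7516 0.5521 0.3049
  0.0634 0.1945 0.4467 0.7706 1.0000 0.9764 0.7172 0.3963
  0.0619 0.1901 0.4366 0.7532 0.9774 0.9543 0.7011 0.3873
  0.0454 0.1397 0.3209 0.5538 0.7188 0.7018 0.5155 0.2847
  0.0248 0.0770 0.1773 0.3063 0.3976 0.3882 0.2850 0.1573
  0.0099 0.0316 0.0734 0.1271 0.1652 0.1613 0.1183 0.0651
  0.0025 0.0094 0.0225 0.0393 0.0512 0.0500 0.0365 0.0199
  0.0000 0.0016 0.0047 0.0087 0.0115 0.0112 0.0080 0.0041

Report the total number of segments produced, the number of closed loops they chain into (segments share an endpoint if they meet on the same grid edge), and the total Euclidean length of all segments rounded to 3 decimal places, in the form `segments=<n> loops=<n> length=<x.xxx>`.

segments=16 loops=1 length=11.983

cell (0,3): code 0100 → (0.529,4.000)–(1.000,3.135)
cell (0,4): code 1100 → (0.575,5.000)–(0.529,4.000)
cell (0,5): code 1000 → (1.000,5.675)–(0.575,5.000)
cell (1,2): code 0100 → (1.135,3.000)–(2.000,2.526)
cell (1,3): code 1110 → (1.000,3.135)–(1.135,3.000)
cell (1,5): code 1101 → (1.393,6.000)–(1.000,5.675)
cell (1,6): code 1000 → (2.000,6.312)–(1.393,6.000)
cell (2,2): code 0110 → (2.000,2.526)–(3.000,2.570)
cell (2,6): code 1001 → (3.000,6.268)–(2.000,6.312)
cell (3,2): code 0010 → (3.000,2.570)–(3.683,3.000)
cell (3,3): code 0111 → (3.683,3.000)–(4.000,3.383)
cell (3,5): code 1011 → (4.000,5.455)–(3.453,6.000)
cell (3,6): code 0001 → (3.453,6.000)–(3.000,6.268)
cell (4,3): code 0010 → (4.000,3.383)–(4.317,4.000)
cell (4,4): code 0011 → (4.317,4.000)–(4.270,5.000)
cell (4,5): code 0001 → (4.270,5.000)–(4.000,5.455)
total: 16 segments, chained into 1 closed loop(s), length Σ = 11.982846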